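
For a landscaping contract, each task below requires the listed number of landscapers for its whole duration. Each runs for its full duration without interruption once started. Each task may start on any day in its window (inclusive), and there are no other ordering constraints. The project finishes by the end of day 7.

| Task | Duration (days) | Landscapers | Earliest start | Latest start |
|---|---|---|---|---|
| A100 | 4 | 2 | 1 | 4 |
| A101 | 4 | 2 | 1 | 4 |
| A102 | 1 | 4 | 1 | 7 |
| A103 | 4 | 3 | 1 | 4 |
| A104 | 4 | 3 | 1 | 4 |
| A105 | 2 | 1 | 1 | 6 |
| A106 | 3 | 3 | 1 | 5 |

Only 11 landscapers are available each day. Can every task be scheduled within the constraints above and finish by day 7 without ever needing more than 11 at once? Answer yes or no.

yes

Schedule A100@1, A101@1, A102@1, A103@2, A104@2, A105@5, A106@5: d1:8  d2:10  d3:10  d4:10  d5:10  d6:4  d7:3 — peak 10 ≤ 11.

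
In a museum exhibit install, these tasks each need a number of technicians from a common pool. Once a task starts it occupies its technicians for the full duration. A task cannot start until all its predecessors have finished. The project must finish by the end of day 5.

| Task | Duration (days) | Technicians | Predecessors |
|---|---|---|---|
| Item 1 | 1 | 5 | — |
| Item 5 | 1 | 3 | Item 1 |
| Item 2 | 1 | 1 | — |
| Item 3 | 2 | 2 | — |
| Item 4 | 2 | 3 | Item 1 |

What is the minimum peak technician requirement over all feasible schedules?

5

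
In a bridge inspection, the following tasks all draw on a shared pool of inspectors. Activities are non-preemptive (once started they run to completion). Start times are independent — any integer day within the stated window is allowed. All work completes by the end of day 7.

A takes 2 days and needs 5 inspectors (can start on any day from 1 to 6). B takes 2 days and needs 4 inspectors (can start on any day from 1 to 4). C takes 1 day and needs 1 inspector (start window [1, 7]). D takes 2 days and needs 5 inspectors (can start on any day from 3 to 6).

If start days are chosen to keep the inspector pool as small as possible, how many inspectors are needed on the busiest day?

5

Early-start (A@1, B@1, C@1, D@3) gives peak 10: d1:10  d2:9  d3:5  d4:5  d5:0  d6:0  d7:0.
Shift B→3, C→3, D→5.
Schedule A@1, B@3, C@3, D@5: d1:5  d2:5  d3:5  d4:4  d5:5  d6:5  d7:0 — peak 5.
Total inspector-days = 29 over 7 days ⇒ peak ≥ ⌈29/7⌉ = 5, so 5 is optimal.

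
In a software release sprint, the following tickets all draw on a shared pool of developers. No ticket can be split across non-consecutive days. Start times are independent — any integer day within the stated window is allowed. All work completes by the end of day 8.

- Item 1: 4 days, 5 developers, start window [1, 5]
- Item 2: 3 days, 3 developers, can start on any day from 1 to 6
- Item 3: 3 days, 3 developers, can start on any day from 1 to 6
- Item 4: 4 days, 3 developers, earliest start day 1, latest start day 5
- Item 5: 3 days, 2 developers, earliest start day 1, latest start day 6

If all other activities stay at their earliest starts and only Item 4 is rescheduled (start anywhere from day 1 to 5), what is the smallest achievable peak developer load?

Item 4@1: d1:16  d2:16  d3:16  d4:8  d5:0  d6:0  d7:0  d8:0 → peak 16
Item 4@2: d1:13  d2:16  d3:16  d4:8  d5:3  d6:0  d7:0  d8:0 → peak 16
Item 4@3: d1:13  d2:13  d3:16  d4:8  d5:3  d6:3  d7:0  d8:0 → peak 16
Item 4@4: d1:13  d2:13  d3:13  d4:8  d5:3  d6:3  d7:3  d8:0 → peak 13
Item 4@5: d1:13  d2:13  d3:13  d4:5  d5:3  d6:3  d7:3  d8:3 → peak 13
Best is Item 4@4, peak 13.

13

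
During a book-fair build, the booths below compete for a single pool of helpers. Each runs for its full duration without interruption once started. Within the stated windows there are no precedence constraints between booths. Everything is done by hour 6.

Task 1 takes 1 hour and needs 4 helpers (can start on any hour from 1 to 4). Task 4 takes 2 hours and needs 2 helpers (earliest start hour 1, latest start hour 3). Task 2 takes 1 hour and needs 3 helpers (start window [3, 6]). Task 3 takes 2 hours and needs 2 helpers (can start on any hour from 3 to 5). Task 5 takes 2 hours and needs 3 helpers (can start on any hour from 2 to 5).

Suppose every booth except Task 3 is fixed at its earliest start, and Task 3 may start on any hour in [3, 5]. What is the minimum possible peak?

Task 3@3: h1:6  h2:5  h3:8  h4:2  h5:0  h6:0 → peak 8
Task 3@4: h1:6  h2:5  h3:6  h4:2  h5:2  h6:0 → peak 6
Task 3@5: h1:6  h2:5  h3:6  h4:0  h5:2  h6:2 → peak 6
Best is Task 3@4, peak 6.

6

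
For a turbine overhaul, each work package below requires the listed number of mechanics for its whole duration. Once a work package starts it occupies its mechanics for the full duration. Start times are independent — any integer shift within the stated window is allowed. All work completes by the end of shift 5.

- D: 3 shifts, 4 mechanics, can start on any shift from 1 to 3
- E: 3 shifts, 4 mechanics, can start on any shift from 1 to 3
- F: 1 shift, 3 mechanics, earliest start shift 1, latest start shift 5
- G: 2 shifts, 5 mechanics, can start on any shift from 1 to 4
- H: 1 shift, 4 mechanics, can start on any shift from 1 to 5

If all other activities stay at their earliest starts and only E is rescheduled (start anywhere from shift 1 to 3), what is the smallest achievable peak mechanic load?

16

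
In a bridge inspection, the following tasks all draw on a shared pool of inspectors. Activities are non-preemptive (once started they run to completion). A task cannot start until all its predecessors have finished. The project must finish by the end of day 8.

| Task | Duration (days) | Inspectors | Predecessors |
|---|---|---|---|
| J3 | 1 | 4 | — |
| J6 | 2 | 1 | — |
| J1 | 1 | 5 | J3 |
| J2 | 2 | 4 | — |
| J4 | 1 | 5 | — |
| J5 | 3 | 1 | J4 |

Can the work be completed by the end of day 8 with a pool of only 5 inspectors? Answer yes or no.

Schedule J3@1, J6@1, J1@3, J2@5, J4@4, J5@5: d1:5  d2:1  d3:5  d4:5  d5:5  d6:5  d7:1  d8:0 — peak 5 ≤ 5.

yes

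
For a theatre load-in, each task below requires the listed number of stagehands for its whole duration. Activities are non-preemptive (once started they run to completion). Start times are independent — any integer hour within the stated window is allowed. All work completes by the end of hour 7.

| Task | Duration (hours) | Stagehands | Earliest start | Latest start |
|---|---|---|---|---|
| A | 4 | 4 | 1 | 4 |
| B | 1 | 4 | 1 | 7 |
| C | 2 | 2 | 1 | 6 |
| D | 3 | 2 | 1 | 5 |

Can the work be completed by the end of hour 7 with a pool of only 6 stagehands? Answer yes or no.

yes

Schedule A@1, B@5, C@1, D@3: h1:6  h2:6  h3:6  h4:6  h5:6  h6:0  h7:0 — peak 6 ≤ 6.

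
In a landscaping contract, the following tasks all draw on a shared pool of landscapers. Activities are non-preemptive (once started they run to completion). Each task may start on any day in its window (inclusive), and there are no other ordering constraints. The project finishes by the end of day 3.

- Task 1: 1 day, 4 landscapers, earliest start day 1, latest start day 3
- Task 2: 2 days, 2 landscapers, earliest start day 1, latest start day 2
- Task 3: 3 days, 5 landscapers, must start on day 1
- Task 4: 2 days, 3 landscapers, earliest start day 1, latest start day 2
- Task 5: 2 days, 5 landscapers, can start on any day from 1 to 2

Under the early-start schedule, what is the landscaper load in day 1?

19

At early start, day 1 has: Task 1, Task 2, Task 3, Task 4, Task 5.
Demand: 4 + 2 + 5 + 3 + 5 = 19.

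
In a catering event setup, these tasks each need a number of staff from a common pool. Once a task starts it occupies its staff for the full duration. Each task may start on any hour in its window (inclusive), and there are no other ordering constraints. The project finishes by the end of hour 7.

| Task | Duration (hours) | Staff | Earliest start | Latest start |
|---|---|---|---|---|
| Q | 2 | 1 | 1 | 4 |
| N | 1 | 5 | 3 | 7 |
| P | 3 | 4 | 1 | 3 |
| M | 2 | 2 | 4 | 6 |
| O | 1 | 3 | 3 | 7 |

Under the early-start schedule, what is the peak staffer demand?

12

Early-start schedule: Q@1, N@3, P@1, M@4, O@3.
Load per hour: hour 1: 5, hour 2: 5, hour 3: 12, hour 4: 2, hour 5: 2, hour 6: 0, hour 7: 0.
Peak is 12.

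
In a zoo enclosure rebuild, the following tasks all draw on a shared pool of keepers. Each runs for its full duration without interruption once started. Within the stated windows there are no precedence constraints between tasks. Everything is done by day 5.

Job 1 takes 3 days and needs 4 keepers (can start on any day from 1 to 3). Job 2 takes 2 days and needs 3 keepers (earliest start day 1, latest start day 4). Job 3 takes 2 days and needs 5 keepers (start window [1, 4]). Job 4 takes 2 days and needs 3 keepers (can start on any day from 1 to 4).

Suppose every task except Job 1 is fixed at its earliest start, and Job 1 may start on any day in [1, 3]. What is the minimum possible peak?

11

Job 1@1: d1:15  d2:15  d3:4  d4:0  d5:0 → peak 15
Job 1@2: d1:11  d2:15  d3:4  d4:4  d5:0 → peak 15
Job 1@3: d1:11  d2:11  d3:4  d4:4  d5:4 → peak 11
Best is Job 1@3, peak 11.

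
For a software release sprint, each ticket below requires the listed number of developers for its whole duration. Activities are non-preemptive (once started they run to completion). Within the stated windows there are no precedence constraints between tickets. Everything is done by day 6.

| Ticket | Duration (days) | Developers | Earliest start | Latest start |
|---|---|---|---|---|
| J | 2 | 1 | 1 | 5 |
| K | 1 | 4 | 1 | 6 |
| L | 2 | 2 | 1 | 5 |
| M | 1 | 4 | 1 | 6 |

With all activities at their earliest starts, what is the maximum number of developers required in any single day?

Early-start schedule: J@1, K@1, L@1, M@1.
Load per day: day 1: 11, day 2: 3, day 3: 0, day 4: 0, day 5: 0, day 6: 0.
Peak is 11.

11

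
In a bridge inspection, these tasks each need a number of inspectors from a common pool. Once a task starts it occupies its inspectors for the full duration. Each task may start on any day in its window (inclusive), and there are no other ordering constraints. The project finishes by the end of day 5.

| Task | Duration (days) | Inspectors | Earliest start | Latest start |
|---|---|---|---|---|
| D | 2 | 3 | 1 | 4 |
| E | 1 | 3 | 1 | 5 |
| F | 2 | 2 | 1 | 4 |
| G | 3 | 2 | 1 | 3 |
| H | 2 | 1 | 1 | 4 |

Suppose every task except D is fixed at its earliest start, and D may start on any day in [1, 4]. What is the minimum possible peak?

8

D@1: d1:11  d2:8  d3:2  d4:0  d5:0 → peak 11
D@2: d1:8  d2:8  d3:5  d4:0  d5:0 → peak 8
D@3: d1:8  d2:5  d3:5  d4:3  d5:0 → peak 8
D@4: d1:8  d2:5  d3:2  d4:3  d5:3 → peak 8
Best is D@2, peak 8.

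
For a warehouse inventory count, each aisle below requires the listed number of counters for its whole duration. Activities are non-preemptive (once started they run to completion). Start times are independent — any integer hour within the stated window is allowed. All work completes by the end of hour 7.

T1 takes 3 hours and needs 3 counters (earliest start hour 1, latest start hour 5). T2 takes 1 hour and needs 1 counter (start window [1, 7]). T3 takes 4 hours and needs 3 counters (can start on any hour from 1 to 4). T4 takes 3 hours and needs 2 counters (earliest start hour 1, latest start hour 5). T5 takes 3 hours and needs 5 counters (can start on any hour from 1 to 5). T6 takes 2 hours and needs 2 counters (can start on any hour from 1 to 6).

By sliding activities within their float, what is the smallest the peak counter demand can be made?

Early-start (T1@1, T2@1, T3@1, T4@1, T5@1, T6@1) gives peak 16: h1:16  h2:15  h3:13  h4:3  h5:0  h6:0  h7:0.
Shift T4→2, T5→5, T6→4.
Schedule T1@1, T2@1, T3@1, T4@2, T5@5, T6@4: h1:7  h2:8  h3:8  h4:7  h5:7  h6:5  h7:5 — peak 8.

8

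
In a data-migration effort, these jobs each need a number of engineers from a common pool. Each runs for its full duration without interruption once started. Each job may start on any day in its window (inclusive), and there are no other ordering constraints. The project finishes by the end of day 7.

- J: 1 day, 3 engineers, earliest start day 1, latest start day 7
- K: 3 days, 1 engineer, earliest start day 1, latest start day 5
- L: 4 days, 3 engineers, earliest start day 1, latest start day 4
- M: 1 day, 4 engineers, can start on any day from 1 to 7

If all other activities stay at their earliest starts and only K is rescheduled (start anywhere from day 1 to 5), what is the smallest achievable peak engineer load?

10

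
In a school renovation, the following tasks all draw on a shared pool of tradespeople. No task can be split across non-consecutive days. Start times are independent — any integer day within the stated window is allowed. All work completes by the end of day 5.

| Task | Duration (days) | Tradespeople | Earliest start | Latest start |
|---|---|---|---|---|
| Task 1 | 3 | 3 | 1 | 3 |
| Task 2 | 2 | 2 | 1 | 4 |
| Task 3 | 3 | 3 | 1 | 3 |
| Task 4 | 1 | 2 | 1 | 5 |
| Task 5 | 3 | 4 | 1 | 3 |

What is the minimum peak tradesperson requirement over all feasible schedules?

10

Early-start (Task 1@1, Task 2@1, Task 3@1, Task 4@1, Task 5@1) gives peak 14: d1:14  d2:12  d3:10  d4:0  d5:0.
Shift Task 5→3.
Schedule Task 1@1, Task 2@1, Task 3@1, Task 4@1, Task 5@3: d1:10  d2:8  d3:10  d4:4  d5:4 — peak 10.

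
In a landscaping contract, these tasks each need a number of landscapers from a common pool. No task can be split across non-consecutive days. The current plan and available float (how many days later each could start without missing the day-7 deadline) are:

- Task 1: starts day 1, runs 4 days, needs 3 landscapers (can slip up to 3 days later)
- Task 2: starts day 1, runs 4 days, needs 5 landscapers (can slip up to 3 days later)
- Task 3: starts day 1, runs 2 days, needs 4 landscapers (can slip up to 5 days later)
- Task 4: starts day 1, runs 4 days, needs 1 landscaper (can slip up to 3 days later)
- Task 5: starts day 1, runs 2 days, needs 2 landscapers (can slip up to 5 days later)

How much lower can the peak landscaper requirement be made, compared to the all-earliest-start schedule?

Early-start peak: d1:15  d2:15  d3:9  d4:9  d5:0  d6:0  d7:0 ⇒ 15.
Leveled (Task 1@1, Task 2@1, Task 3@5, Task 4@1, Task 5@5): d1:9  d2:9  d3:9  d4:9  d5:6  d6:6  d7:0 ⇒ 9.
Reduction 15 − 9 = 6.

6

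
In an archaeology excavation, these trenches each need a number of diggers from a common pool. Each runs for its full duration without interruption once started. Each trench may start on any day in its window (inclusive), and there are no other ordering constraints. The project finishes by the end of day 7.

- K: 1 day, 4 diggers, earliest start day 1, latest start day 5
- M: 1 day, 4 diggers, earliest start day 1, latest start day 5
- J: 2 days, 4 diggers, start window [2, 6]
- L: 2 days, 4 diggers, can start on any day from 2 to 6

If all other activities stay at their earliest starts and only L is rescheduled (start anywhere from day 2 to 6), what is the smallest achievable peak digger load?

L@2: d1:8  d2:8  d3:8  d4:0  d5:0  d6:0  d7:0 → peak 8
L@3: d1:8  d2:4  d3:8  d4:4  d5:0  d6:0  d7:0 → peak 8
L@4: d1:8  d2:4  d3:4  d4:4  d5:4  d6:0  d7:0 → peak 8
L@5: d1:8  d2:4  d3:4  d4:0  d5:4  d6:4  d7:0 → peak 8
L@6: d1:8  d2:4  d3:4  d4:0  d5:0  d6:4  d7:4 → peak 8
Best is L@2, peak 8.

8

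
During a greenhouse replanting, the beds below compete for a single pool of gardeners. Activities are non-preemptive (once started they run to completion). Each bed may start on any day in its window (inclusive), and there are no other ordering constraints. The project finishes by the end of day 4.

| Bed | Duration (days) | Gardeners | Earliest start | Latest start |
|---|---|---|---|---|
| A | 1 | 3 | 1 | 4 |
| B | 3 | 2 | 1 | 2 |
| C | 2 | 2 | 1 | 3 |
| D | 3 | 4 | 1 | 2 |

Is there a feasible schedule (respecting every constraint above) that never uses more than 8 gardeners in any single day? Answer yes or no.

Schedule A@1, B@1, C@1, D@2: d1:7  d2:8  d3:6  d4:4 — peak 8 ≤ 8.

yes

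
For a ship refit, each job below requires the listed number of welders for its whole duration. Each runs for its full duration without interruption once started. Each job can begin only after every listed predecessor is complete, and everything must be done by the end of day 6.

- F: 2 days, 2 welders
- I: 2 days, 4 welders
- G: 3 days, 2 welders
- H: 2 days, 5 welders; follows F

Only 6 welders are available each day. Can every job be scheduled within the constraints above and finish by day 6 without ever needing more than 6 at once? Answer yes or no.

Schedule F@1, I@3, G@1, H@5: d1:4  d2:4  d3:6  d4:4  d5:5  d6:5 — peak 6 ≤ 6.

yes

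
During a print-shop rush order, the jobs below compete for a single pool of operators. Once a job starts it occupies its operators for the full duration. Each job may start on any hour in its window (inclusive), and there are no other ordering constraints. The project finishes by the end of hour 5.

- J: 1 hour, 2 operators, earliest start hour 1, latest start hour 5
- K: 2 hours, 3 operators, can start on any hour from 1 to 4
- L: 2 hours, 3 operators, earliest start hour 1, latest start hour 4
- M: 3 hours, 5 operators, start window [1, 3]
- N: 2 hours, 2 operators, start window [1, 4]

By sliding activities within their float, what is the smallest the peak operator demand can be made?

7

Early-start (J@1, K@1, L@1, M@1, N@1) gives peak 15: h1:15  h2:13  h3:5  h4:0  h5:0.
Shift K→4, L→4, N→2.
Schedule J@1, K@4, L@4, M@1, N@2: h1:7  h2:7  h3:7  h4:6  h5:6 — peak 7.
Total operator-hours = 33 over 5 hours ⇒ peak ≥ ⌈33/5⌉ = 7, so 7 is optimal.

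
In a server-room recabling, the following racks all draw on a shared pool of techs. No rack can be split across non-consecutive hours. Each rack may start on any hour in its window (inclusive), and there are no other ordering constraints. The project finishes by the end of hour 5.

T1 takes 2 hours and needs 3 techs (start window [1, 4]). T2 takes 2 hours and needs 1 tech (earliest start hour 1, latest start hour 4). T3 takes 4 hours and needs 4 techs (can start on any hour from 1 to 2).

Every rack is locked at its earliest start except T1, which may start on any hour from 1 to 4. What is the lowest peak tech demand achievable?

T1@1: h1:8  h2:8  h3:4  h4:4  h5:0 → peak 8
T1@2: h1:5  h2:8  h3:7  h4:4  h5:0 → peak 8
T1@3: h1:5  h2:5  h3:7  h4:7  h5:0 → peak 7
T1@4: h1:5  h2:5  h3:4  h4:7  h5:3 → peak 7
Best is T1@3, peak 7.

7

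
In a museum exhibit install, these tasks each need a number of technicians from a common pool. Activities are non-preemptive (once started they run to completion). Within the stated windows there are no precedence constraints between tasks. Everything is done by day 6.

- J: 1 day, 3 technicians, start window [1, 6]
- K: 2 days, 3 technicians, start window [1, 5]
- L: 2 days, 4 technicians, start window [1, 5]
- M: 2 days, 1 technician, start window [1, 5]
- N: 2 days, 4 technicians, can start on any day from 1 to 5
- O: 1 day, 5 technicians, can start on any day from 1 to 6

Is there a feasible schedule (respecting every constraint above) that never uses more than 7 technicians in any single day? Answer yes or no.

yes

Schedule J@1, K@1, L@2, M@3, N@4, O@6: d1:6  d2:7  d3:5  d4:5  d5:4  d6:5 — peak 7 ≤ 7.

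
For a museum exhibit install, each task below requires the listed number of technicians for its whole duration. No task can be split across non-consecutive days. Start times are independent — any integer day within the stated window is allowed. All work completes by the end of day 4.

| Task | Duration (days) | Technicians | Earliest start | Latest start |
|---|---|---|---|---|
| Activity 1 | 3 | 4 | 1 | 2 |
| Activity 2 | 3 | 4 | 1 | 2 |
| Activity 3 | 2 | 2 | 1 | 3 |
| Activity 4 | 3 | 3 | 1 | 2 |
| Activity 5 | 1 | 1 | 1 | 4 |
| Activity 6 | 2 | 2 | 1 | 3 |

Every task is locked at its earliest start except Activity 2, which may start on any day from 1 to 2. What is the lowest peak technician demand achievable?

15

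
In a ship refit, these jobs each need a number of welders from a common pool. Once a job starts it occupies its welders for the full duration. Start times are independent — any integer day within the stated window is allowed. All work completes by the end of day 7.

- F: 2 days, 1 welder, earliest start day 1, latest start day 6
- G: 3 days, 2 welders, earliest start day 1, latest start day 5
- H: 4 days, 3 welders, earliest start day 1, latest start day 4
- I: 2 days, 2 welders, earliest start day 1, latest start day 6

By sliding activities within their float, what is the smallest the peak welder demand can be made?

Early-start (F@1, G@1, H@1, I@1) gives peak 8: d1:8  d2:8  d3:5  d4:3  d5:0  d6:0  d7:0.
Shift G→5, I→5.
Schedule F@1, G@5, H@1, I@5: d1:4  d2:4  d3:3  d4:3  d5:4  d6:4  d7:2 — peak 4.
Total welder-days = 24 over 7 days ⇒ peak ≥ ⌈24/7⌉ = 4, so 4 is optimal.

4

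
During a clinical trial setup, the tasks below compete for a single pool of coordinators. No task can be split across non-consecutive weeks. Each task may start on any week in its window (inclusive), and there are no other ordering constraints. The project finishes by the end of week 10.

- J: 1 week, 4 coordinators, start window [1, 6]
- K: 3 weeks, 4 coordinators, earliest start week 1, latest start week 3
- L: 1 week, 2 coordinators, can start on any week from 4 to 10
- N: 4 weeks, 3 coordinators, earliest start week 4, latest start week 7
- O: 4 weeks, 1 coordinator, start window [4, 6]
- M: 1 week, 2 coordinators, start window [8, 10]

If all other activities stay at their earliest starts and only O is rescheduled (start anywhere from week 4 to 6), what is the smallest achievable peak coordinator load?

8

O@4: w1:8  w2:4  w3:4  w4:6  w5:4  w6:4  w7:4  w8:2  w9:0  w10:0 → peak 8
O@5: w1:8  w2:4  w3:4  w4:5  w5:4  w6:4  w7:4  w8:3  w9:0  w10:0 → peak 8
O@6: w1:8  w2:4  w3:4  w4:5  w5:3  w6:4  w7:4  w8:3  w9:1  w10:0 → peak 8
Best is O@4, peak 8.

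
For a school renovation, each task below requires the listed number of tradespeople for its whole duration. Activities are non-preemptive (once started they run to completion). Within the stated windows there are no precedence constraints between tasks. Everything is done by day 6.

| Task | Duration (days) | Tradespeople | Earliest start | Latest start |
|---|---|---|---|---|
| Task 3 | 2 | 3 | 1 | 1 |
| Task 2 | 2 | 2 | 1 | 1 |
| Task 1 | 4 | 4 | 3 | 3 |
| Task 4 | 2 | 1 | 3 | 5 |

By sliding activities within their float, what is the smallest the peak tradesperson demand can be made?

Schedule Task 3@1, Task 2@1, Task 1@3, Task 4@3: d1:5  d2:5  d3:5  d4:5  d5:4  d6:4 — peak 5.
Total tradesperson-days = 28 over 6 days ⇒ peak ≥ ⌈28/6⌉ = 5, so 5 is optimal.

5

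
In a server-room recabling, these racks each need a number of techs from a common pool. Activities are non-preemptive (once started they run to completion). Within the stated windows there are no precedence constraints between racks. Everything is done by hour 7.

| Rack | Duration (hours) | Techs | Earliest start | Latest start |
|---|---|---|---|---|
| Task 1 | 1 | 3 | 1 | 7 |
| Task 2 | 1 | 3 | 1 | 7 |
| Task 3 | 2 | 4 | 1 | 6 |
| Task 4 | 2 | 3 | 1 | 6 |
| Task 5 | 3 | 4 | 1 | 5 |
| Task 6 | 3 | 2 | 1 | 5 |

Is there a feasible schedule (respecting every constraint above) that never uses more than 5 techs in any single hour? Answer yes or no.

Total tech-hours = 38; over 7 hours the average is 38/7 > 5, so some hour must exceed 5.

no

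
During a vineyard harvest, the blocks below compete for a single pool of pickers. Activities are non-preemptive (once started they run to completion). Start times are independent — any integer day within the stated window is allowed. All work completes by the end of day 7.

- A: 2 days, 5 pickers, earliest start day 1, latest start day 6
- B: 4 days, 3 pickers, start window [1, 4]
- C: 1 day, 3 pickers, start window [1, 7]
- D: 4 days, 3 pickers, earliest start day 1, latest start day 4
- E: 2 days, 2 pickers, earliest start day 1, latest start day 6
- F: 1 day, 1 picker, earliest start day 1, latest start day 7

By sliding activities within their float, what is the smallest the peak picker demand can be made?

7

Early-start (A@1, B@1, C@1, D@1, E@1, F@1) gives peak 17: d1:17  d2:13  d3:6  d4:6  d5:0  d6:0  d7:0.
Shift B→3, C→3, D→4, F→3.
Schedule A@1, B@3, C@3, D@4, E@1, F@3: d1:7  d2:7  d3:7  d4:6  d5:6  d6:6  d7:3 — peak 7.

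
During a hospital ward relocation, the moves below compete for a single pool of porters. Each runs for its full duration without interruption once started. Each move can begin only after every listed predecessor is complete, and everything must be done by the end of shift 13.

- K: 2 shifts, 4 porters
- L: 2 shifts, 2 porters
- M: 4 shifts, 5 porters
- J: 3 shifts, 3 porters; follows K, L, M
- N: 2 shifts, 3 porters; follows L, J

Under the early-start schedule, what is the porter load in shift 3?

At early start, shift 3 has: M.
Demand: 5 = 5.

5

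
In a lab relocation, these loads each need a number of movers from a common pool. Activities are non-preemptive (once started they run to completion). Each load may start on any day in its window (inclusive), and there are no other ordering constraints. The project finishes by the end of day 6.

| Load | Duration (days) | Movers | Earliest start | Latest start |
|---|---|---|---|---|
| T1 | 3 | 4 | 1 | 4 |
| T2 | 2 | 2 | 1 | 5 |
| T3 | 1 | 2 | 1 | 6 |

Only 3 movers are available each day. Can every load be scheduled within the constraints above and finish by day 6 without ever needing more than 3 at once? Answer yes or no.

no

The minimum achievable peak is 4; 3 < 4, so no feasible schedule stays within the cap.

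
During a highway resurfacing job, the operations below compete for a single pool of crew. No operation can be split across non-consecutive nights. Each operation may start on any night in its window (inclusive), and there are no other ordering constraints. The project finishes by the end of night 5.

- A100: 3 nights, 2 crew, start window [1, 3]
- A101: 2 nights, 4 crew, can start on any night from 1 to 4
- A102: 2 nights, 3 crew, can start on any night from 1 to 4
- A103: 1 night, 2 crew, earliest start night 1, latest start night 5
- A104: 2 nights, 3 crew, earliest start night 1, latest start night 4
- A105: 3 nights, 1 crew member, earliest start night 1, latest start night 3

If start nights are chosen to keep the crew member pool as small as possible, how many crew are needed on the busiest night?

7

Early-start (A100@1, A101@1, A102@1, A103@1, A104@1, A105@1) gives peak 15: n1:15  n2:13  n3:3  n4:0  n5:0.
Shift A102→3, A103→5, A104→4.
Schedule A100@1, A101@1, A102@3, A103@5, A104@4, A105@1: n1:7  n2:7  n3:6  n4:6  n5:5 — peak 7.
Total crew member-nights = 31 over 5 nights ⇒ peak ≥ ⌈31/5⌉ = 7, so 7 is optimal.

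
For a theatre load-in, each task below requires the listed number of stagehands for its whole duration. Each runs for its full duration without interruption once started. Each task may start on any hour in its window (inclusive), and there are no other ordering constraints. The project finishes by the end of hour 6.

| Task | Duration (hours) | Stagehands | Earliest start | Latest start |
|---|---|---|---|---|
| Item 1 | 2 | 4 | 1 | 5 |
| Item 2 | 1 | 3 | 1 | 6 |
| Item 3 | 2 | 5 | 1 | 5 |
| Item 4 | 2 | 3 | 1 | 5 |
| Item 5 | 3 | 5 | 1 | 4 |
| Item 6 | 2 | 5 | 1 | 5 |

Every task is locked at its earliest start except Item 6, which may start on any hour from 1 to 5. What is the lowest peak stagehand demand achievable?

Item 6@1: h1:25  h2:22  h3:5  h4:0  h5:0  h6:0 → peak 25
Item 6@2: h1:20  h2:22  h3:10  h4:0  h5:0  h6:0 → peak 22
Item 6@3: h1:20  h2:17  h3:10  h4:5  h5:0  h6:0 → peak 20
Item 6@4: h1:20  h2:17  h3:5  h4:5  h5:5  h6:0 → peak 20
Item 6@5: h1:20  h2:17  h3:5  h4:0  h5:5  h6:5 → peak 20
Best is Item 6@3, peak 20.

20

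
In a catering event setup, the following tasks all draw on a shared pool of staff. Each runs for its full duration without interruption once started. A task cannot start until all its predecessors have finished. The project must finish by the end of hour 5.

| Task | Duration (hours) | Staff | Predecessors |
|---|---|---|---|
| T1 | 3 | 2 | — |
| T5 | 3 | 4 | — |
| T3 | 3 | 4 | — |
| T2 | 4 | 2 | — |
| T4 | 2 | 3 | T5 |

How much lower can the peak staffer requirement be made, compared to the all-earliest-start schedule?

0

Early-start peak: h1:12  h2:12  h3:12  h4:5  h5:3 ⇒ 12.
Leveled (T1@1, T5@1, T3@1, T2@1, T4@4): h1:12  h2:12  h3:12  h4:5  h5:3 ⇒ 12.
Reduction 12 − 12 = 0.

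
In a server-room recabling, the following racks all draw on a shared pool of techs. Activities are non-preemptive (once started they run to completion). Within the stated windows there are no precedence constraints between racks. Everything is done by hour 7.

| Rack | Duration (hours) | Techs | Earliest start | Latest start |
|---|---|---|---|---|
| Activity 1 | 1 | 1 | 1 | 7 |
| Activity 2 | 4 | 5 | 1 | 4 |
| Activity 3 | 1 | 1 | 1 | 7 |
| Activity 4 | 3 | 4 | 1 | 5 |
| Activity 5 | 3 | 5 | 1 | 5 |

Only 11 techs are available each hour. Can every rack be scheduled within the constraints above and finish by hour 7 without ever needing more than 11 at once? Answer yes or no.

yes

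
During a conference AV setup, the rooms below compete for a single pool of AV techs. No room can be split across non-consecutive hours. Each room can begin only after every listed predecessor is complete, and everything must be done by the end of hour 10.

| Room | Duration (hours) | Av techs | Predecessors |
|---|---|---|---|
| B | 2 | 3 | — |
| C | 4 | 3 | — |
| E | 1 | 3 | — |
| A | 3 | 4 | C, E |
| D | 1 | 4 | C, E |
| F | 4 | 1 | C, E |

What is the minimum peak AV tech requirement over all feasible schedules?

Early-start (B@1, C@1, E@1, A@5, D@5, F@5) gives peak 9: h1:9  h2:6  h3:3  h4:3  h5:9  h6:5  h7:5  h8:1  h9:0  h10:0.
Shift E→3, D→8.
Schedule B@1, C@1, E@3, A@5, D@8, F@5: h1:6  h2:6  h3:6  h4:3  h5:5  h6:5  h7:5  h8:5  h9:0  h10:0 — peak 6.

6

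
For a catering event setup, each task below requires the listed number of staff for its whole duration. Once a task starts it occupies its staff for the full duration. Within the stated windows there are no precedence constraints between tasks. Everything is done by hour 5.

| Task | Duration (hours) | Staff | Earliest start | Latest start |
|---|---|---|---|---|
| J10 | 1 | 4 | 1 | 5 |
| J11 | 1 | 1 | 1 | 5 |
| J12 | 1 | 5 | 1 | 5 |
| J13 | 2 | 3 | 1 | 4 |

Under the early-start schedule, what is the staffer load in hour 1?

13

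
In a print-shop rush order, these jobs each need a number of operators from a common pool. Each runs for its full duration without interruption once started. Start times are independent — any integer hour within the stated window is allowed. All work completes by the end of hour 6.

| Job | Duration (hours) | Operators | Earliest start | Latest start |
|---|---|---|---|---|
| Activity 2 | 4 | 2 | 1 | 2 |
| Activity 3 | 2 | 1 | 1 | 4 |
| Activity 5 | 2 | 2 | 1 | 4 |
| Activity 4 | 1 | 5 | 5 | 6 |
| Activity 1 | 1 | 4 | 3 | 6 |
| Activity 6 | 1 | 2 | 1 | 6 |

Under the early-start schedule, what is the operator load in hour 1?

7

At early start, hour 1 has: Activity 2, Activity 3, Activity 5, Activity 6.
Demand: 2 + 1 + 2 + 2 = 7.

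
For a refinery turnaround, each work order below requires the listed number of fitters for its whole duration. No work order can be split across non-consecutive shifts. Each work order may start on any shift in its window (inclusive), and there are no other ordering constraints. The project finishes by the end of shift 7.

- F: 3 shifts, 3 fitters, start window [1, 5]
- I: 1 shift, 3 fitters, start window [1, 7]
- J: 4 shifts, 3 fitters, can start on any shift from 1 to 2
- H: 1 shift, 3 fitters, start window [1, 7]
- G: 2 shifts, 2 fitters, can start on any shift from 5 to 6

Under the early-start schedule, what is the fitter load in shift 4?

3

At early start, shift 4 has: J.
Demand: 3 = 3.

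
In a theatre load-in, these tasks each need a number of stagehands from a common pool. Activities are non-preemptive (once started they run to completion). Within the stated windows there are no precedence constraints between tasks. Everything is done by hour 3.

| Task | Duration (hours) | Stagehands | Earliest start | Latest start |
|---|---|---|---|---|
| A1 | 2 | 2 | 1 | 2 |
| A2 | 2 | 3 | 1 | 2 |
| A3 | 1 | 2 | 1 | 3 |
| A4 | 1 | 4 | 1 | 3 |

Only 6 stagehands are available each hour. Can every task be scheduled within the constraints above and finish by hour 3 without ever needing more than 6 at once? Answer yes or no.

Schedule A1@1, A2@1, A3@3, A4@3: h1:5  h2:5  h3:6 — peak 6 ≤ 6.

yes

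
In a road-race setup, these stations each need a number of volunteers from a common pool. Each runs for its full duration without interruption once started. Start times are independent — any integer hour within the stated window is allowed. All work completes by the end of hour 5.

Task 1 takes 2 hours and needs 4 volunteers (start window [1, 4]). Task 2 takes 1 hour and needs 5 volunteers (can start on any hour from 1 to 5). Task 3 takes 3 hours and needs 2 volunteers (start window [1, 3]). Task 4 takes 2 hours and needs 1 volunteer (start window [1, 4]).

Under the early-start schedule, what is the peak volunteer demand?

Early-start schedule: Task 1@1, Task 2@1, Task 3@1, Task 4@1.
Load per hour: hour 1: 12, hour 2: 7, hour 3: 2, hour 4: 0, hour 5: 0.
Peak is 12.

12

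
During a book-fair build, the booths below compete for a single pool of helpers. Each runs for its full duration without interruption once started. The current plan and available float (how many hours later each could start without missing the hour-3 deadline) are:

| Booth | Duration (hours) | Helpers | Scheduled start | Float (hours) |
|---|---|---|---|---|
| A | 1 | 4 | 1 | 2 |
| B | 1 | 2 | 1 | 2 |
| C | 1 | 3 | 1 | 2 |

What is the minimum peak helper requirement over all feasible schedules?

Early-start (A@1, B@1, C@1) gives peak 9: h1:9  h2:0  h3:0.
Shift B→2, C→3.
Schedule A@1, B@2, C@3: h1:4  h2:2  h3:3 — peak 4.

4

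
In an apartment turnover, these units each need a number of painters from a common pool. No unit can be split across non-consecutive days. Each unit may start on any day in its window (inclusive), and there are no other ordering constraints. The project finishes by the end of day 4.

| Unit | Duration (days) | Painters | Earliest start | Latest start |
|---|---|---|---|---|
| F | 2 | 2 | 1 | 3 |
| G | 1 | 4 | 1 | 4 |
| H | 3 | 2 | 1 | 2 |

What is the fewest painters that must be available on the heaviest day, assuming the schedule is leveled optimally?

4

Early-start (F@1, G@1, H@1) gives peak 8: d1:8  d2:4  d3:2  d4:0.
Shift G→4.
Schedule F@1, G@4, H@1: d1:4  d2:4  d3:2  d4:4 — peak 4.
Total painter-days = 14 over 4 days ⇒ peak ≥ ⌈14/4⌉ = 4, so 4 is optimal.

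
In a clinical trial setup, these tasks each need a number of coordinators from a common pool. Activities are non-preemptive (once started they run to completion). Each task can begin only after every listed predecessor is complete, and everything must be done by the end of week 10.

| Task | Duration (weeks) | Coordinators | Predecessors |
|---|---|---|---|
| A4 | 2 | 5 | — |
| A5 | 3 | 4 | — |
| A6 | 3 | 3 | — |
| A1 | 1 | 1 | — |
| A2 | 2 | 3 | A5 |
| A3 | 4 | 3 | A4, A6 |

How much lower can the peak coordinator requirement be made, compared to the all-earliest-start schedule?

6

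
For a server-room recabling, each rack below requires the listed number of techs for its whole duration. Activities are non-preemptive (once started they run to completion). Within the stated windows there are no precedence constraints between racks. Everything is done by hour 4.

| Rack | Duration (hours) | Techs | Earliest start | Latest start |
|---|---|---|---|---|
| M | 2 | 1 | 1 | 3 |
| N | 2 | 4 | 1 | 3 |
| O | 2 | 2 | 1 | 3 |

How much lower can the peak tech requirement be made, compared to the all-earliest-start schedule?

Early-start peak: h1:7  h2:7  h3:0  h4:0 ⇒ 7.
Leveled (M@1, N@3, O@1): h1:3  h2:3  h3:4  h4:4 ⇒ 4.
Reduction 7 − 4 = 3.

3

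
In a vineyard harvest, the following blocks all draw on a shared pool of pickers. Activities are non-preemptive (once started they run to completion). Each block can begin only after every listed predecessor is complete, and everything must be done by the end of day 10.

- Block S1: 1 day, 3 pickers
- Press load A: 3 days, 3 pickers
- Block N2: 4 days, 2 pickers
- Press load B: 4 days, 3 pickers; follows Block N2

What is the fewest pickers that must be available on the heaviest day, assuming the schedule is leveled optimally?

Early-start (Block S1@1, Press load A@1, Block N2@1, Press load B@5) gives peak 8: d1:8  d2:5  d3:5  d4:2  d5:3  d6:3  d7:3  d8:3  d9:0  d10:0.
Shift Press load A→2.
Schedule Block S1@1, Press load A@2, Block N2@1, Press load B@5: d1:5  d2:5  d3:5  d4:5  d5:3  d6:3  d7:3  d8:3  d9:0  d10:0 — peak 5.

5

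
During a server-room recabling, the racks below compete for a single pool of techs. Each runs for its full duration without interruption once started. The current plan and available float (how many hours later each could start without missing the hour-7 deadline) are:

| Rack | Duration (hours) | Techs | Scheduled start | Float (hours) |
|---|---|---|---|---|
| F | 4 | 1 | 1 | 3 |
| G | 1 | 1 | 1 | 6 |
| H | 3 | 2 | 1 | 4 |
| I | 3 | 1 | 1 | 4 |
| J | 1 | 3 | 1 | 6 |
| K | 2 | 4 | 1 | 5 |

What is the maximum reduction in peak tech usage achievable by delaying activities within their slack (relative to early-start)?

Early-start peak: h1:12  h2:8  h3:4  h4:1  h5:0  h6:0  h7:0 ⇒ 12.
Leveled (F@1, G@1, H@1, I@2, J@5, K@6): h1:4  h2:4  h3:4  h4:2  h5:3  h6:4  h7:4 ⇒ 4.
Reduction 12 − 4 = 8.

8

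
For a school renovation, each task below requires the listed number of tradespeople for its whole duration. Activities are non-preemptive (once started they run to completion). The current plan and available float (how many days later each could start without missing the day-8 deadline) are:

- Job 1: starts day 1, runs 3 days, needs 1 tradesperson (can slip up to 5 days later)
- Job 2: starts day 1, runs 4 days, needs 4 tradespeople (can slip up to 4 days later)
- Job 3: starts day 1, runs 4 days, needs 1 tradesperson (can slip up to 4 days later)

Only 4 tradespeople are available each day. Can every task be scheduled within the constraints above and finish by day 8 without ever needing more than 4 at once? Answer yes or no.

Schedule Job 1@1, Job 2@5, Job 3@1: d1:2  d2:2  d3:2  d4:1  d5:4  d6:4  d7:4  d8:4 — peak 4 ≤ 4.

yes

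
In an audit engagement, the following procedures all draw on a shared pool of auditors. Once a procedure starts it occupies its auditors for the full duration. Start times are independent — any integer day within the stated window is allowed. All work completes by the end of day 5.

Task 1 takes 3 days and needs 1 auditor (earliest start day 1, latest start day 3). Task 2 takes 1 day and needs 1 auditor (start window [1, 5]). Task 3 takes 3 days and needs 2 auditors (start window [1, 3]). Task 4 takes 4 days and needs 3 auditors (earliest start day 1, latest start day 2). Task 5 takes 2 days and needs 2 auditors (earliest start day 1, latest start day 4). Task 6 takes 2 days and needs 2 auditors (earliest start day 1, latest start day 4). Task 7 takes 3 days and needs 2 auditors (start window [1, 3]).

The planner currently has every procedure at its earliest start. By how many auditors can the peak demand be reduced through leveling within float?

Early-start peak: d1:13  d2:12  d3:8  d4:3  d5:0 ⇒ 13.
Leveled (Task 1@1, Task 2@1, Task 3@1, Task 4@2, Task 5@1, Task 6@4, Task 7@3): d1:6  d2:8  d3:8  d4:7  d5:7 ⇒ 8.
Reduction 13 − 8 = 5.

5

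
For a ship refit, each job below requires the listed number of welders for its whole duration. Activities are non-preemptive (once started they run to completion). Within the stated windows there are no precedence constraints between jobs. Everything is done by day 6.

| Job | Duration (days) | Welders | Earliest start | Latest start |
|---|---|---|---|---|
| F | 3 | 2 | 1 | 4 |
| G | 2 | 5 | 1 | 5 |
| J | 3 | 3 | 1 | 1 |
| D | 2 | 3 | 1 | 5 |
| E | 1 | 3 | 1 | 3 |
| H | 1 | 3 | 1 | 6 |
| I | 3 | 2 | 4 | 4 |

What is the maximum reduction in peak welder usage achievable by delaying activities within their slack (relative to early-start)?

Early-start peak: d1:19  d2:13  d3:5  d4:2  d5:2  d6:2 ⇒ 19.
Leveled (F@1, G@4, J@1, D@1, E@3, H@6, I@4): d1:8  d2:8  d3:8  d4:7  d5:7  d6:5 ⇒ 8.
Reduction 19 − 8 = 11.

11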